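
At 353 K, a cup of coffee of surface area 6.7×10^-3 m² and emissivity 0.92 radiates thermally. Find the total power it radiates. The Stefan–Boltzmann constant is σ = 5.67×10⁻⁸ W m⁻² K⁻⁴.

P = εσAT⁴ = 0.92 × 5.67×10⁻⁸ × 6.70×10^-3 × (353)⁴ = 0.92 × 5.67×10⁻⁸ × 6.70×10^-3 × 1.55×10^10.
P = 5.43 W.

P ≈ 5.43 W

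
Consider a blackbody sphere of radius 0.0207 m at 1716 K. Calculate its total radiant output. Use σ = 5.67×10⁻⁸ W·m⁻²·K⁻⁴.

P ≈ 2650 W

A = 4πr² = 4π × (0.0207)² = 5.38×10^-3 m².
P = σAT⁴ = 5.67×10⁻⁸ × 5.38×10^-3 × (1716)⁴ = 5.67×10⁻⁸ × 5.38×10^-3 × 8.67×10^12.
P = 2650 W.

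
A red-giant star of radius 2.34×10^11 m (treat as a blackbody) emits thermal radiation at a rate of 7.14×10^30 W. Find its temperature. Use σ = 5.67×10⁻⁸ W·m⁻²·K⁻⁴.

T ≈ 3680 K

A = 4πr² = 4π × (2.34×10^11)² = 6.88×10^23 m².
From P = σAT⁴, T = (P / σA)^(1/4) = (7.14×10^30 / (5.67×10⁻⁸ × 6.88×10^23))^(1/4).
T = (1.83×10^14)^(1/4) = 3680 K.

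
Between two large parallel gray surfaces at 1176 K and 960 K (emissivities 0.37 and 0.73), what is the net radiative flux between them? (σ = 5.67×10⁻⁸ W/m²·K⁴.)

q ≈ 19600 W/m²

For two large parallel gray plates, q = σ(T₁⁴ − T₂⁴) / (1/ε₁ + 1/ε₂ − 1).
1/ε₁ + 1/ε₂ − 1 = 1/0.37 + 1/0.73 − 1 = 3.073.
T₁⁴ − T₂⁴ = 1.91×10^12 − 8.49×10^11 = 1.06×10^12 K⁴.
q = 5.67×10⁻⁸ × 1.06×10^12 / 3.073 = 19600 W/m².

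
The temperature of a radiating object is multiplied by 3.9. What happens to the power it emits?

factor ≈ 231

P ∝ T⁴, so the power scales as (3.9)⁴ = 231.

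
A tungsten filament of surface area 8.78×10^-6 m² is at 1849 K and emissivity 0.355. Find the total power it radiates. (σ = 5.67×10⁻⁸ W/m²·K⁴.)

Stefan–Boltzmann: P = εσAT⁴ = 0.355 × 5.67×10⁻⁸ × 8.78×10^-6 × (1849)⁴ = 0.355 × 5.67×10⁻⁸ × 8.78×10^-6 × 1.17×10^13.
P = 2.07 W.

P ≈ 2.07 W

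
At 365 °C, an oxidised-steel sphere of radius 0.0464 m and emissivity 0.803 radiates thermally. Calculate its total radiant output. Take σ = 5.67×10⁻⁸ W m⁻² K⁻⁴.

A = 4πr² = 4π × (0.0464)² = 0.0271 m².
365 °C = 638 K.
P = εσAT⁴ = 0.803 × 5.67×10⁻⁸ × 0.0271 × (638)⁴ = 0.803 × 5.67×10⁻⁸ × 0.0271 × 1.66×10^11.
P = 204 W.

P ≈ 204 W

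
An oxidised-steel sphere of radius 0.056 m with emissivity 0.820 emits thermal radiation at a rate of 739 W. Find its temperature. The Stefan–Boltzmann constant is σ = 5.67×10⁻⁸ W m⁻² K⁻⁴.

A = 4πr² = 4π × (0.056)² = 0.0394 m².
From P = εσAT⁴, T = (P / εσA)^(1/4) = (739 / (0.820 × 5.67×10⁻⁸ × 0.0394))^(1/4).
T = (4.03×10^11)^(1/4) = 797 K.

T ≈ 797 K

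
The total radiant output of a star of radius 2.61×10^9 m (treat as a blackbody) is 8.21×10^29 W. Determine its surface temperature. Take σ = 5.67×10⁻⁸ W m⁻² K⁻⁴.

T ≈ 20300 K

A = 4πr² = 4π × (2.61×10^9)² = 8.56×10^19 m².
From P = σAT⁴, T = (P / σA)^(1/4) = (8.21×10^29 / (5.67×10⁻⁸ × 8.56×10^19))^(1/4).
T = (1.69×10^17)^(1/4) = 20300 K.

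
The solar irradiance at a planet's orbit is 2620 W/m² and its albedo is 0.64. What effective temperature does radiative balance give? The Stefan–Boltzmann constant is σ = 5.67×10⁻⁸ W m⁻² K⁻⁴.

Power absorbed = (1−a)S·πR²; power emitted = 4πR²σT⁴. Equating and cancelling πR²:
T = ((1−a)S / 4σ)^(1/4) = (943 / (4 × 5.67×10⁻⁸))^(1/4) = (4.16×10^9)^(1/4).
T = 254 K.

T ≈ 254 K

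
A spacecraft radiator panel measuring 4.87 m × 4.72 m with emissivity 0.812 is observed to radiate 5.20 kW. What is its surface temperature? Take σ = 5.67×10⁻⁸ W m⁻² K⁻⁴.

T ≈ 265 K

A = 4.87 × 4.72 = 23.0 m².
From P = εσAT⁴, T = (P / εσA)^(1/4) = (5200 / (0.812 × 5.67×10⁻⁸ × 23.0))^(1/4).
T = (4.91×10^9)^(1/4) = 265 K.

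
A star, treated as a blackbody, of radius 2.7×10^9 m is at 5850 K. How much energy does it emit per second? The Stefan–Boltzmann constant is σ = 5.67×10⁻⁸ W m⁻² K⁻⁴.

P ≈ 6.08×10^27 W

A = 4πr² = 4π × (2.7×10^9)² = 9.16×10^19 m².
P = σAT⁴ = 5.67×10⁻⁸ × 9.16×10^19 × (5850)⁴ = 5.67×10⁻⁸ × 9.16×10^19 × 1.17×10^15.
P = 6.08×10^27 W.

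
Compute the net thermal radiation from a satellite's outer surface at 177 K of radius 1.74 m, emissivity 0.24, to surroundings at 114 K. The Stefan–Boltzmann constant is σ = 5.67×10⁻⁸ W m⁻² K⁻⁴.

Q ≈ 421 W

A = 4πr² = 4π × (1.74)² = 38.0 m².
Q = εσA(T⁴ − T_s⁴). T⁴ − T_s⁴ = (177)⁴ − (114)⁴ = 9.82×10^8 − 1.69×10^8 = 8.13×10^8 K⁴.
Q = 0.24 × 5.67×10⁻⁸ × 38.0 × 8.13×10^8 = 421 W.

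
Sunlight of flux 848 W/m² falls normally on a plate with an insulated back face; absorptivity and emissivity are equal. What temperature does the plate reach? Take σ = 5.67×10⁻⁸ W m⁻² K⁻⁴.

T ≈ 350 K

Absorbed flux αS = emitted flux εσT⁴ (one radiating face); with α = ε, T = (S/σ)^(1/4).
T = (848 / 5.67×10⁻⁸)^(1/4) = (1.50×10^10)^(1/4).
T = 350 K.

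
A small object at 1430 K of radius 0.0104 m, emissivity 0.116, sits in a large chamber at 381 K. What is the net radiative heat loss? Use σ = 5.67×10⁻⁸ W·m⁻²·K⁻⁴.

A = 4πr² = 4π × (0.0104)² = 1.36×10^-3 m².
Q = εσA(T⁴ − T_s⁴). T⁴ − T_s⁴ = (1430)⁴ − (381)⁴ = 4.18×10^12 − 2.11×10^10 = 4.16×10^12 K⁴.
Q = 0.116 × 5.67×10⁻⁸ × 1.36×10^-3 × 4.16×10^12 = 37.2 W.

Q ≈ 37.2 W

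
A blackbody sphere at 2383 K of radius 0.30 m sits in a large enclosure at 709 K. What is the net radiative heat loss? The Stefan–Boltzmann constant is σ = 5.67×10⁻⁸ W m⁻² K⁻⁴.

Q ≈ 2.05×10^6 W

A = 4πr² = 4π × (0.30)² = 1.13 m².
Q = σA(T⁴ − T_s⁴). T⁴ − T_s⁴ = (2383)⁴ − (709)⁴ = 3.22×10^13 − 2.53×10^11 = 3.20×10^13 K⁴.
Q = 5.67×10⁻⁸ × 1.13 × 3.20×10^13 = 2.05×10^6 W.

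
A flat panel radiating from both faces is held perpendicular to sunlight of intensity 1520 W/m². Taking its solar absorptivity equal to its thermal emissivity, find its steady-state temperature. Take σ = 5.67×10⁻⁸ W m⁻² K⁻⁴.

T ≈ 340 K

Absorbed flux αS = emitted flux 2εσT⁴ per unit area; with α = ε this gives T = (S/2σ)^(1/4).
T = (1520 / (2 × 5.67×10⁻⁸))^(1/4) = (1.34×10^10)^(1/4).
T = 340 K.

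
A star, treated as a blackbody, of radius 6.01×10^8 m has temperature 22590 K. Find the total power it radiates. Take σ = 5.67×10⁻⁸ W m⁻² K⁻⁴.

A = 4πr² = 4π × (6.01×10^8)² = 4.54×10^18 m².
P = σAT⁴ = 5.67×10⁻⁸ × 4.54×10^18 × (22590)⁴ = 5.67×10⁻⁸ × 4.54×10^18 × 2.60×10^17.
P = 6.70×10^28 W.

P ≈ 6.70×10^28 W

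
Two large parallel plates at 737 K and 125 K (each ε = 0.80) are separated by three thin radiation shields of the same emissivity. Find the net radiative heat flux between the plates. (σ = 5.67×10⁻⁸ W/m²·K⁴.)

Each of the 4 gaps contributes resistance (2/ε − 1) = 2/0.80 − 1 = 1.500; total = 6.000.
q = σ(T₁⁴ − T₂⁴) / 6.000 = 5.67×10⁻⁸ × 2.95×10^11 / 6.000 = 2790 W/m².

q ≈ 2790 W/m²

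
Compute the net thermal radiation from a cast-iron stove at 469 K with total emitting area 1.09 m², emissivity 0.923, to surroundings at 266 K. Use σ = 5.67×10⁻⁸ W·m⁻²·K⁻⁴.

Q = εσA(T⁴ − T_s⁴). T⁴ − T_s⁴ = (469)⁴ − (266)⁴ = 4.84×10^10 − 5.01×10^9 = 4.34×10^10 K⁴.
Q = 0.923 × 5.67×10⁻⁸ × 1.09 × 4.34×10^10 = 2470 W.

Q ≈ 2470 W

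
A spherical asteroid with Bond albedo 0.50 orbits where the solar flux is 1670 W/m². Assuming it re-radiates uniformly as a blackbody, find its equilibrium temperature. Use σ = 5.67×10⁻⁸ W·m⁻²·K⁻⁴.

Power absorbed = (1−a)S·πR²; power emitted = 4πR²σT⁴. Equating and cancelling πR²:
T = ((1−a)S / 4σ)^(1/4) = (835 / (4 × 5.67×10⁻⁸))^(1/4) = (3.68×10^9)^(1/4).
T = 246 K.

T ≈ 246 K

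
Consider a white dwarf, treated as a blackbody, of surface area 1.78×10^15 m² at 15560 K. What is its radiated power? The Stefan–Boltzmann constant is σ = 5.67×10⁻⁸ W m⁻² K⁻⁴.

P = σAT⁴ = 5.67×10⁻⁸ × 1.78×10^15 × (15560)⁴ = 5.67×10⁻⁸ × 1.78×10^15 × 5.86×10^16.
P = 5.92×10^24 W.

P ≈ 5.92×10^24 W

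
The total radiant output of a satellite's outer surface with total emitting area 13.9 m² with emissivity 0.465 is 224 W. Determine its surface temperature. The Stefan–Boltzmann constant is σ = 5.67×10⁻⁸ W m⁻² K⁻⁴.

T ≈ 157 K

From P = εσAT⁴, T = (P / εσA)^(1/4) = (224 / (0.465 × 5.67×10⁻⁸ × 13.9))^(1/4).
T = (6.11×10^8)^(1/4) = 157 K.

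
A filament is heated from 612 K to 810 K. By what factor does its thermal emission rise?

ratio ≈ 3.07

P ∝ T⁴, so the ratio is (810/612)⁴ = (1.324)⁴ = 3.07.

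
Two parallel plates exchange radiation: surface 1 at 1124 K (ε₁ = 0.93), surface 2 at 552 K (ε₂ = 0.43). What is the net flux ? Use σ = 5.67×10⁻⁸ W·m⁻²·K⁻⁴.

q ≈ 35500 W/m²

For two large parallel gray plates, q = σ(T₁⁴ − T₂⁴) / (1/ε₁ + 1/ε₂ − 1).
1/ε₁ + 1/ε₂ − 1 = 1/0.93 + 1/0.43 − 1 = 2.401.
T₁⁴ − T₂⁴ = 1.60×10^12 − 9.28×10^10 = 1.50×10^12 K⁴.
q = 5.67×10⁻⁸ × 1.50×10^12 / 2.401 = 35500 W/m².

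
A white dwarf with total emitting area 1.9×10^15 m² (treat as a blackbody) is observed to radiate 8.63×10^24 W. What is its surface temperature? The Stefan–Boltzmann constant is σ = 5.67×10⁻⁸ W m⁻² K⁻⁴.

From P = σAT⁴, T = (P / σA)^(1/4) = (8.63×10^24 / (5.67×10⁻⁸ × 1.90×10^15))^(1/4).
T = (8.01×10^16)^(1/4) = 16800 K.

T ≈ 16800 K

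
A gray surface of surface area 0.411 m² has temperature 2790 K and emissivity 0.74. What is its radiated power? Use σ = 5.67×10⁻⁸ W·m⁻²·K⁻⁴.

P ≈ 1.04×10^6 W

Stefan–Boltzmann: P = εσAT⁴ = 0.74 × 5.67×10⁻⁸ × 0.411 × (2790)⁴ = 0.74 × 5.67×10⁻⁸ × 0.411 × 6.06×10^13.
P = 1.04×10^6 W.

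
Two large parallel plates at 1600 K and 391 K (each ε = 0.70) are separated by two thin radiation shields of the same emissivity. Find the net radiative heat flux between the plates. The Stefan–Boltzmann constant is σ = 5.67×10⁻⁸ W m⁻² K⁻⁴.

Each of the 3 gaps contributes resistance (2/ε − 1) = 2/0.70 − 1 = 1.857; total = 5.571.
q = σ(T₁⁴ − T₂⁴) / 5.571 = 5.67×10⁻⁸ × 6.53×10^12 / 5.571 = 66500 W/m².

q ≈ 66500 W/m²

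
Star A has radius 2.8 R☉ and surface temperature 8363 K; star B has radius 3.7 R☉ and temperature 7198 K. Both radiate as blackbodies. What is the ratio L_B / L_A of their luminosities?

L = 4πR²σT⁴ ∝ R²T⁴, so L_B/L_A = (3.7/2.8)² × (7198/8363)⁴ = 1.75 × 0.549 = 0.958.

L_B/L_A ≈ 0.958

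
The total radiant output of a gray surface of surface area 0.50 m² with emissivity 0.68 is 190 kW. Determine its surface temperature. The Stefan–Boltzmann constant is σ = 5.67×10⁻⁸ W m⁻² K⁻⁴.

From P = εσAT⁴, T = (P / εσA)^(1/4) = (1.90×10^5 / (0.68 × 5.67×10⁻⁸ × 0.500))^(1/4).
T = (9.86×10^12)^(1/4) = 1770 K.

T ≈ 1770 K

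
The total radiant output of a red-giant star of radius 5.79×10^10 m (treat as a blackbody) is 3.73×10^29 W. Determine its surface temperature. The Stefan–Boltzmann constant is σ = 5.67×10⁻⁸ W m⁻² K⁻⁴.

T ≈ 3540 K

A = 4πr² = 4π × (5.79×10^10)² = 4.21×10^22 m².
From P = σAT⁴, T = (P / σA)^(1/4) = (3.73×10^29 / (5.67×10⁻⁸ × 4.21×10^22))^(1/4).
T = (1.56×10^14)^(1/4) = 3540 K.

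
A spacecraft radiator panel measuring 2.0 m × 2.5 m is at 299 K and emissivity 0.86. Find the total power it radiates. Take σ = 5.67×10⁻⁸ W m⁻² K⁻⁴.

A = 2.0 × 2.5 = 5.00 m².
Stefan–Boltzmann: P = εσAT⁴ = 0.86 × 5.67×10⁻⁸ × 5.00 × (299)⁴ = 0.86 × 5.67×10⁻⁸ × 5.00 × 7.99×10^9.
P = 1950 W.

P ≈ 1950 W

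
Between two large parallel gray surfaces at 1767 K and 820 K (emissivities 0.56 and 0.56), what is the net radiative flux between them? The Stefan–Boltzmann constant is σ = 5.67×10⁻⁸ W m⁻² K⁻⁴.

q ≈ 2.05×10^5 W/m²

For two large parallel gray plates, q = σ(T₁⁴ − T₂⁴) / (1/ε₁ + 1/ε₂ − 1).
1/ε₁ + 1/ε₂ − 1 = 1/0.56 + 1/0.56 − 1 = 2.571.
T₁⁴ − T₂⁴ = 9.75×10^12 − 4.52×10^11 = 9.30×10^12 K⁴.
q = 5.67×10⁻⁸ × 9.30×10^12 / 2.571 = 2.05×10^5 W/m².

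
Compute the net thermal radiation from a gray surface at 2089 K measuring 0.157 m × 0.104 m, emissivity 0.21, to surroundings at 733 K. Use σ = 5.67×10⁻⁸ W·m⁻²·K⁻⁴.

A = 0.157 × 0.104 = 0.0163 m².
Q = εσA(T⁴ − T_s⁴). T⁴ − T_s⁴ = (2089)⁴ − (733)⁴ = 1.90×10^13 − 2.89×10^11 = 1.88×10^13 K⁴.
Q = 0.21 × 5.67×10⁻⁸ × 0.0163 × 1.88×10^13 = 3650 W.

Q ≈ 3650 W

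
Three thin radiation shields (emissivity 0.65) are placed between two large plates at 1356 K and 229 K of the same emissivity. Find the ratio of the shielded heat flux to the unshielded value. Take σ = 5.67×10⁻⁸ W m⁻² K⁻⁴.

With N identical shields there are N+1 = 4 gaps in series, each with the same radiative resistance, so the flux falls to 1/(N+1) of its unshielded value.

ratio ≈ 0.250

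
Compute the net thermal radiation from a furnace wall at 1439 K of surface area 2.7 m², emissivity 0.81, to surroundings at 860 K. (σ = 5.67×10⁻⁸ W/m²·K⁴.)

Q = εσA(T⁴ − T_s⁴). T⁴ − T_s⁴ = (1439)⁴ − (860)⁴ = 4.29×10^12 − 5.47×10^11 = 3.74×10^12 K⁴.
Q = 0.81 × 5.67×10⁻⁸ × 2.70 × 3.74×10^12 = 4.64×10^5 W.

Q ≈ 4.64×10^5 W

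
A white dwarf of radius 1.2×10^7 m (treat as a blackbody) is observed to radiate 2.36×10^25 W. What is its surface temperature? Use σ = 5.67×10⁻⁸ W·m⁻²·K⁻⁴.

T ≈ 21900 K

A = 4πr² = 4π × (1.2×10^7)² = 1.81×10^15 m².
From P = σAT⁴, T = (P / σA)^(1/4) = (2.36×10^25 / (5.67×10⁻⁸ × 1.81×10^15))^(1/4).
T = (2.30×10^17)^(1/4) = 21900 K.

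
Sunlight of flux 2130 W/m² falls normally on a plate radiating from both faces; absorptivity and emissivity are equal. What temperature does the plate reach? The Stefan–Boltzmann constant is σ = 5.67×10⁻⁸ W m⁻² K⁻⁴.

Absorbed flux αS = emitted flux 2εσT⁴ per unit area; with α = ε this gives T = (S/2σ)^(1/4).
T = (2130 / (2 × 5.67×10⁻⁸))^(1/4) = (1.88×10^10)^(1/4).
T = 370 K.

T ≈ 370 K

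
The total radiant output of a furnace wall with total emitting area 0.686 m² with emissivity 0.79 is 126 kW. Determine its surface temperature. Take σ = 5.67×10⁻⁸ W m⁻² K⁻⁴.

T ≈ 1420 K

From P = εσAT⁴, T = (P / εσA)^(1/4) = (1.26×10^5 / (0.79 × 5.67×10⁻⁸ × 0.686))^(1/4).
T = (4.10×10^12)^(1/4) = 1420 K.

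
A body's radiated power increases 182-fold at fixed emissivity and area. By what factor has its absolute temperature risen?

factor ≈ 3.67

P ∝ T⁴ ⇒ T ∝ P^(1/4), so T scales by (182)^(1/4) = 3.67.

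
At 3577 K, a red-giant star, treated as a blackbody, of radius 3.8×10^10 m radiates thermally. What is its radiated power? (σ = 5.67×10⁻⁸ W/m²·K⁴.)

P ≈ 1.68×10^29 W

A = 4πr² = 4π × (3.8×10^10)² = 1.81×10^22 m².
P = σAT⁴ = 5.67×10⁻⁸ × 1.81×10^22 × (3577)⁴ = 5.67×10⁻⁸ × 1.81×10^22 × 1.64×10^14.
P = 1.68×10^29 W.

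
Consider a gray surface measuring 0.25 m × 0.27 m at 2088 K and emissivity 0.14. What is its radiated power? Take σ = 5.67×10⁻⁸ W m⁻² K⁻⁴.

A = 0.25 × 0.27 = 0.0675 m².
P = εσAT⁴ = 0.14 × 5.67×10⁻⁸ × 0.0675 × (2088)⁴ = 0.14 × 5.67×10⁻⁸ × 0.0675 × 1.90×10^13.
P = 10200 W.

P ≈ 10200 W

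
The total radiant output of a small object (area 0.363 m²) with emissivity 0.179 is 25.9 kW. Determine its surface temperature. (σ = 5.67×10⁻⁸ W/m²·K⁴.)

T ≈ 1630 K

From P = εσAT⁴, T = (P / εσA)^(1/4) = (25900 / (0.179 × 5.67×10⁻⁸ × 0.363))^(1/4).
T = (7.03×10^12)^(1/4) = 1630 K.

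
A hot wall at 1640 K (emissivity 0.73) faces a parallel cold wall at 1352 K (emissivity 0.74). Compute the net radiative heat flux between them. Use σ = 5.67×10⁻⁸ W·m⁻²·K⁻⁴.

q ≈ 1.28×10^5 W/m²

For two large parallel gray plates, q = σ(T₁⁴ − T₂⁴) / (1/ε₁ + 1/ε₂ − 1).
1/ε₁ + 1/ε₂ − 1 = 1/0.73 + 1/0.74 − 1 = 1.721.
T₁⁴ − T₂⁴ = 7.23×10^12 − 3.34×10^12 = 3.89×10^12 K⁴.
q = 5.67×10⁻⁸ × 3.89×10^12 / 1.721 = 1.28×10^5 W/m².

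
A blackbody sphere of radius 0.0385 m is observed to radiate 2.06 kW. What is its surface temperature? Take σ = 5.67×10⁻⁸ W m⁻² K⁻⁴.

A = 4πr² = 4π × (0.0385)² = 0.0186 m².
From P = σAT⁴, T = (P / σA)^(1/4) = (2060 / (5.67×10⁻⁸ × 0.0186))^(1/4).
T = (1.95×10^12)^(1/4) = 1180 K.

T ≈ 1180 K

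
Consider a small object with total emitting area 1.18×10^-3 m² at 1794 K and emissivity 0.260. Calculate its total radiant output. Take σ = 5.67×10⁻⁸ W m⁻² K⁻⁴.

P = εσAT⁴ = 0.260 × 5.67×10⁻⁸ × 1.18×10^-3 × (1794)⁴ = 0.260 × 5.67×10⁻⁸ × 1.18×10^-3 × 1.04×10^13.
P = 180 W.

P ≈ 180 W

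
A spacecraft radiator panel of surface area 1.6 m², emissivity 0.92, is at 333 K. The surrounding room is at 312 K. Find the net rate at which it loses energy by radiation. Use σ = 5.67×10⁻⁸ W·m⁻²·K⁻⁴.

Q ≈ 235 W

Q = εσA(T⁴ − T_s⁴). T⁴ − T_s⁴ = (333)⁴ − (312)⁴ = 1.23×10^10 − 9.48×10^9 = 2.82×10^9 K⁴.
Q = 0.92 × 5.67×10⁻⁸ × 1.60 × 2.82×10^9 = 235 W.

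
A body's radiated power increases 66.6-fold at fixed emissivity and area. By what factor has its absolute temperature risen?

factor ≈ 2.86

P ∝ T⁴ ⇒ T ∝ P^(1/4), so T scales by (66.6)^(1/4) = 2.86.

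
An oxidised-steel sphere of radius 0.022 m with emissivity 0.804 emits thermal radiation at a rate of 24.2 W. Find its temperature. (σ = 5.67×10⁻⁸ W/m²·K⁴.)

A = 4πr² = 4π × (0.022)² = 6.08×10^-3 m².
From P = εσAT⁴, T = (P / εσA)^(1/4) = (24.2 / (0.804 × 5.67×10⁻⁸ × 6.08×10^-3))^(1/4).
T = (8.73×10^10)^(1/4) = 544 K.

T ≈ 544 K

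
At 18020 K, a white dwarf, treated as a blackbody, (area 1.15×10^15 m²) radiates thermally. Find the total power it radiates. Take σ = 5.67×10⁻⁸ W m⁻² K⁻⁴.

P ≈ 6.88×10^24 W

P = σAT⁴ = 5.67×10⁻⁸ × 1.15×10^15 × (18020)⁴ = 5.67×10⁻⁸ × 1.15×10^15 × 1.05×10^17.
P = 6.88×10^24 W.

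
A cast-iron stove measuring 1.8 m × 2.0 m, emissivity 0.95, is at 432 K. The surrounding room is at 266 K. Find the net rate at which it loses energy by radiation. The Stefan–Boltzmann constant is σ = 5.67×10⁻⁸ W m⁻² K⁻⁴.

A = 1.8 × 2.0 = 3.60 m².
Q = εσA(T⁴ − T_s⁴). T⁴ − T_s⁴ = (432)⁴ − (266)⁴ = 3.48×10^10 − 5.01×10^9 = 2.98×10^10 K⁴.
Q = 0.95 × 5.67×10⁻⁸ × 3.60 × 2.98×10^10 = 5780 W.

Q ≈ 5780 W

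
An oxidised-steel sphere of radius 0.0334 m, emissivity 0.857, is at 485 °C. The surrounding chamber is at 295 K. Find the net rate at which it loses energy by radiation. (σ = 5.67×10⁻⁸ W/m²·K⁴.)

A = 4πr² = 4π × (0.0334)² = 0.0140 m².
Convert: 485 °C = 758 K.
Q = εσA(T⁴ − T_s⁴). T⁴ − T_s⁴ = (758)⁴ − (295)⁴ = 3.30×10^11 − 7.57×10^9 = 3.23×10^11 K⁴.
Q = 0.857 × 5.67×10⁻⁸ × 0.0140 × 3.23×10^11 = 220 W.

Q ≈ 220 W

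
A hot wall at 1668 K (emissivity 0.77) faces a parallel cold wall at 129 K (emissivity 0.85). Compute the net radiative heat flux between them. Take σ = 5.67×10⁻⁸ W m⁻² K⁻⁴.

q ≈ 2.98×10^5 W/m²

For two large parallel gray plates, q = σ(T₁⁴ − T₂⁴) / (1/ε₁ + 1/ε₂ − 1).
1/ε₁ + 1/ε₂ − 1 = 1/0.77 + 1/0.85 − 1 = 1.475.
T₁⁴ − T₂⁴ = 7.74×10^12 − 2.77×10^8 = 7.74×10^12 K⁴.
q = 5.67×10⁻⁸ × 7.74×10^12 / 1.475 = 2.98×10^5 W/m².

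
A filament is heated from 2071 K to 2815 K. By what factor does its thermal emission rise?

ratio ≈ 3.41

P ∝ T⁴, so the ratio is (2815/2071)⁴ = (1.359)⁴ = 3.41.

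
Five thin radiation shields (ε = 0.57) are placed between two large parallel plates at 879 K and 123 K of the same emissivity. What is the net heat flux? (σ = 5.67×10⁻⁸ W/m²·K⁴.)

q ≈ 2250 W/m²

Each of the 6 gaps contributes resistance (2/ε − 1) = 2/0.57 − 1 = 2.509; total = 15.05.
q = σ(T₁⁴ − T₂⁴) / 15.05 = 5.67×10⁻⁸ × 5.97×10^11 / 15.05 = 2250 W/m².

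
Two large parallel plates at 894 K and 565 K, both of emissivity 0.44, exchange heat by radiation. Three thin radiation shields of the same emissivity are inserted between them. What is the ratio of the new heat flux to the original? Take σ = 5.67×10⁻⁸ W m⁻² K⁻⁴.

ratio ≈ 0.250

With N identical shields there are N+1 = 4 gaps in series, each with the same radiative resistance, so the flux falls to 1/(N+1) of its unshielded value.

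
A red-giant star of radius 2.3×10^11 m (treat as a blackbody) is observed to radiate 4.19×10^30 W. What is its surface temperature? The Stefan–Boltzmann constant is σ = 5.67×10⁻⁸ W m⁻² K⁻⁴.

A = 4πr² = 4π × (2.3×10^11)² = 6.65×10^23 m².
From P = σAT⁴, T = (P / σA)^(1/4) = (4.19×10^30 / (5.67×10⁻⁸ × 6.65×10^23))^(1/4).
T = (1.11×10^14)^(1/4) = 3250 K.

T ≈ 3250 K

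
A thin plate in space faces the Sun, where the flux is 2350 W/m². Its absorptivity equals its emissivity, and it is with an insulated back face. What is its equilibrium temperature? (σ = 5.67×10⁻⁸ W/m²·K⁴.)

T ≈ 451 K

Absorbed flux αS = emitted flux εσT⁴ (one radiating face); with α = ε, T = (S/σ)^(1/4).
T = (2350 / 5.67×10⁻⁸)^(1/4) = (4.14×10^10)^(1/4).
T = 451 K.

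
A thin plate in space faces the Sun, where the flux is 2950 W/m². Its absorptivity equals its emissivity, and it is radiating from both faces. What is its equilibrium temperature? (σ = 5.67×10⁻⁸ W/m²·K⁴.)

T ≈ 402 K

Absorbed flux αS = emitted flux 2εσT⁴ per unit area; with α = ε this gives T = (S/2σ)^(1/4).
T = (2950 / (2 × 5.67×10⁻⁸))^(1/4) = (2.60×10^10)^(1/4).
T = 402 K.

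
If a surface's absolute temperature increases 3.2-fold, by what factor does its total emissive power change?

P ∝ T⁴, so the power scales as (3.2)⁴ = 105.

factor ≈ 105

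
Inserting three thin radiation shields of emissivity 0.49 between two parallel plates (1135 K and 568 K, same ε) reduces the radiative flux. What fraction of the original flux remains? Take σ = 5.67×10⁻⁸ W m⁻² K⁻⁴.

ratio ≈ 0.250

With N identical shields there are N+1 = 4 gaps in series, each with the same radiative resistance, so the flux falls to 1/(N+1) of its unshielded value.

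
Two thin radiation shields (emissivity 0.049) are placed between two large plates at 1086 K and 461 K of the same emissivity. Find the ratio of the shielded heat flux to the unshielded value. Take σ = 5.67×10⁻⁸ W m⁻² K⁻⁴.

With N identical shields there are N+1 = 3 gaps in series, each with the same radiative resistance, so the flux falls to 1/(N+1) of its unshielded value.

ratio ≈ 0.333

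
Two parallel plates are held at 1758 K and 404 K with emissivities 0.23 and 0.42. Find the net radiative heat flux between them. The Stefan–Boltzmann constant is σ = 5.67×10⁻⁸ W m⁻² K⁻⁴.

q ≈ 94300 W/m²

For two large parallel gray plates, q = σ(T₁⁴ − T₂⁴) / (1/ε₁ + 1/ε₂ − 1).
1/ε₁ + 1/ε₂ − 1 = 1/0.23 + 1/0.42 − 1 = 5.729.
T₁⁴ − T₂⁴ = 9.55×10^12 − 2.66×10^10 = 9.52×10^12 K⁴.
q = 5.67×10⁻⁸ × 9.52×10^12 / 5.729 = 94300 W/m².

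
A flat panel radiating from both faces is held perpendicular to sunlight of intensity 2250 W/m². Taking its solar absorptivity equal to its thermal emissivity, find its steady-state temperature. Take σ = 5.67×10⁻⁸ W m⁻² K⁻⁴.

Absorbed flux αS = emitted flux 2εσT⁴ per unit area; with α = ε this gives T = (S/2σ)^(1/4).
T = (2250 / (2 × 5.67×10⁻⁸))^(1/4) = (1.98×10^10)^(1/4).
T = 375 K.

T ≈ 375 K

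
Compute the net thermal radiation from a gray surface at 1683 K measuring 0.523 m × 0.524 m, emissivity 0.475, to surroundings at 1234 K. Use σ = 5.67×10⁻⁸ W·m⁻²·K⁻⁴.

Q ≈ 42100 W

A = 0.523 × 0.524 = 0.274 m².
Q = εσA(T⁴ − T_s⁴). T⁴ − T_s⁴ = (1683)⁴ − (1234)⁴ = 8.02×10^12 − 2.32×10^12 = 5.70×10^12 K⁴.
Q = 0.475 × 5.67×10⁻⁸ × 0.274 × 5.70×10^12 = 42100 W.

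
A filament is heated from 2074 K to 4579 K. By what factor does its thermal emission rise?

ratio ≈ 23.8

P ∝ T⁴, so the ratio is (4579/2074)⁴ = (2.208)⁴ = 23.8.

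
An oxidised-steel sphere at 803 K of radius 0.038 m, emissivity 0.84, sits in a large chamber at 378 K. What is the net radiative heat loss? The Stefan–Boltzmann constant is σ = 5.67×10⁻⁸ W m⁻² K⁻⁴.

A = 4πr² = 4π × (0.038)² = 0.0181 m².
Q = εσA(T⁴ − T_s⁴). T⁴ − T_s⁴ = (803)⁴ − (378)⁴ = 4.16×10^11 − 2.04×10^10 = 3.95×10^11 K⁴.
Q = 0.84 × 5.67×10⁻⁸ × 0.0181 × 3.95×10^11 = 342 W.

Q ≈ 342 W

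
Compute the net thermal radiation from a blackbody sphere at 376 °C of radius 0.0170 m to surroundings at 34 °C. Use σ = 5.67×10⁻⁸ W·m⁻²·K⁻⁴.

A = 4πr² = 4π × (0.0170)² = 3.63×10^-3 m².
Convert: 376 °C = 649 K; 34 °C = 307 K.
Q = σA(T⁴ − T_s⁴). T⁴ − T_s⁴ = (649)⁴ − (307)⁴ = 1.77×10^11 − 8.88×10^9 = 1.69×10^11 K⁴.
Q = 5.67×10⁻⁸ × 3.63×10^-3 × 1.69×10^11 = 34.7 W.

Q ≈ 34.7 W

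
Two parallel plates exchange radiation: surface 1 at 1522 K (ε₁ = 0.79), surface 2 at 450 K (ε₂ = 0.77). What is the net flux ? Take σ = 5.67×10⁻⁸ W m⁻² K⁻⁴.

q ≈ 1.93×10^5 W/m²

For two large parallel gray plates, q = σ(T₁⁴ − T₂⁴) / (1/ε₁ + 1/ε₂ − 1).
1/ε₁ + 1/ε₂ − 1 = 1/0.79 + 1/0.77 − 1 = 1.565.
T₁⁴ − T₂⁴ = 5.37×10^12 − 4.10×10^10 = 5.33×10^12 K⁴.
q = 5.67×10⁻⁸ × 5.33×10^12 / 1.565 = 1.93×10^5 W/m².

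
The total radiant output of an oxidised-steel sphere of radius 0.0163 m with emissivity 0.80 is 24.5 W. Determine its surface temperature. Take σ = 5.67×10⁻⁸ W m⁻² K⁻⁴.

T ≈ 634 K

A = 4πr² = 4π × (0.0163)² = 3.34×10^-3 m².
From P = εσAT⁴, T = (P / εσA)^(1/4) = (24.5 / (0.80 × 5.67×10⁻⁸ × 3.34×10^-3))^(1/4).
T = (1.62×10^11)^(1/4) = 634 K.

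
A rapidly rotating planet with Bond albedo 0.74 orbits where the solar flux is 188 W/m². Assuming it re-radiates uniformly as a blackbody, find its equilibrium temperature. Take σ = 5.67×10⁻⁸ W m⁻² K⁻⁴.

Power absorbed = (1−a)S·πR²; power emitted = 4πR²σT⁴. Equating and cancelling πR²:
T = ((1−a)S / 4σ)^(1/4) = (48.9 / (4 × 5.67×10⁻⁸))^(1/4) = (2.16×10^8)^(1/4).
T = 121 K.

T ≈ 121 K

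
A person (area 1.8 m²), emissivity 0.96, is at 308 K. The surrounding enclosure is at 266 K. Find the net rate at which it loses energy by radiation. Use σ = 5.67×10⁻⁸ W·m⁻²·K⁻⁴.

Q = εσA(T⁴ − T_s⁴). T⁴ − T_s⁴ = (308)⁴ − (266)⁴ = 9.00×10^9 − 5.01×10^9 = 3.99×10^9 K⁴.
Q = 0.96 × 5.67×10⁻⁸ × 1.80 × 3.99×10^9 = 391 W.

Q ≈ 391 W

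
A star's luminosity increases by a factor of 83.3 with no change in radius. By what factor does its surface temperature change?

P ∝ T⁴ ⇒ T ∝ P^(1/4), so T scales by (83.3)^(1/4) = 3.02.

factor ≈ 3.02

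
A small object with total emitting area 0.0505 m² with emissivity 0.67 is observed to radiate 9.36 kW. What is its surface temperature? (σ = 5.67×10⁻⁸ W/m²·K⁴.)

T ≈ 1490 K

From P = εσAT⁴, T = (P / εσA)^(1/4) = (9360 / (0.67 × 5.67×10⁻⁸ × 0.0505))^(1/4).
T = (4.88×10^12)^(1/4) = 1490 K.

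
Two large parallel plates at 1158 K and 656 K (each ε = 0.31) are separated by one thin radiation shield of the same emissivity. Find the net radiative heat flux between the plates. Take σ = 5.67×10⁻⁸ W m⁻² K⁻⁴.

q ≈ 8390 W/m²

Each of the 2 gaps contributes resistance (2/ε − 1) = 2/0.31 − 1 = 5.452; total = 10.90.
q = σ(T₁⁴ − T₂⁴) / 10.90 = 5.67×10⁻⁸ × 1.61×10^12 / 10.90 = 8390 W/m².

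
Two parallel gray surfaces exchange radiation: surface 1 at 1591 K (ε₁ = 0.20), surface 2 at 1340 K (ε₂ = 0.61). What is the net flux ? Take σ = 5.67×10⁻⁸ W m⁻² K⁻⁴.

q ≈ 32000 W/m²

For two large parallel gray plates, q = σ(T₁⁴ − T₂⁴) / (1/ε₁ + 1/ε₂ − 1).
1/ε₁ + 1/ε₂ − 1 = 1/0.20 + 1/0.61 − 1 = 5.639.
T₁⁴ − T₂⁴ = 6.41×10^12 − 3.22×10^12 = 3.18×10^12 K⁴.
q = 5.67×10⁻⁸ × 3.18×10^12 / 5.639 = 32000 W/m².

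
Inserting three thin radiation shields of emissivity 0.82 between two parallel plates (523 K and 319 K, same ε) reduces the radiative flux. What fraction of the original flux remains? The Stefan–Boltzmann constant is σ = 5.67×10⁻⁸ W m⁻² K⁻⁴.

ratio ≈ 0.250

With N identical shields there are N+1 = 4 gaps in series, each with the same radiative resistance, so the flux falls to 1/(N+1) of its unshielded value.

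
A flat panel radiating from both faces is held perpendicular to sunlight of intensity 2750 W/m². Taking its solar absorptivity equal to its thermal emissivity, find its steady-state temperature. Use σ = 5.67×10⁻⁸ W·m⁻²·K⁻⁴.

T ≈ 395 K

Absorbed flux αS = emitted flux 2εσT⁴ per unit area; with α = ε this gives T = (S/2σ)^(1/4).
T = (2750 / (2 × 5.67×10⁻⁸))^(1/4) = (2.43×10^10)^(1/4).
T = 395 K.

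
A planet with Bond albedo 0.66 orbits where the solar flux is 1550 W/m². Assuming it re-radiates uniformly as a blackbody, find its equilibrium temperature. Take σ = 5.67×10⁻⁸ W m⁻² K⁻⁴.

T ≈ 220 K

Power absorbed = (1−a)S·πR²; power emitted = 4πR²σT⁴. Equating and cancelling πR²:
T = ((1−a)S / 4σ)^(1/4) = (527 / (4 × 5.67×10⁻⁸))^(1/4) = (2.32×10^9)^(1/4).
T = 220 K.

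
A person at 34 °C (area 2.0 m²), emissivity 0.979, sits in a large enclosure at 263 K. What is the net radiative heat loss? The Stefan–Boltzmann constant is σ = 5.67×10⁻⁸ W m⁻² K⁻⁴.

Convert: 34 °C = 307 K.
Q = εσA(T⁴ − T_s⁴). T⁴ − T_s⁴ = (307)⁴ − (263)⁴ = 8.88×10^9 − 4.78×10^9 = 4.10×10^9 K⁴.
Q = 0.979 × 5.67×10⁻⁸ × 2.00 × 4.10×10^9 = 455 W.

Q ≈ 455 W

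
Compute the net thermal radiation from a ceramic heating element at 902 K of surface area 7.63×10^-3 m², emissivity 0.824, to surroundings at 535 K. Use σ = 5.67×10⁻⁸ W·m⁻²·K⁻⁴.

Q = εσA(T⁴ − T_s⁴). T⁴ − T_s⁴ = (902)⁴ − (535)⁴ = 6.62×10^11 − 8.19×10^10 = 5.80×10^11 K⁴.
Q = 0.824 × 5.67×10⁻⁸ × 7.63×10^-3 × 5.80×10^11 = 207 W.

Q ≈ 207 W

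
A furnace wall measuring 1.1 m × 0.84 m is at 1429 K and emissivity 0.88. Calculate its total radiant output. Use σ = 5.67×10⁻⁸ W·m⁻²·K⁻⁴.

A = 1.1 × 0.84 = 0.924 m².
Stefan–Boltzmann: P = εσAT⁴ = 0.88 × 5.67×10⁻⁸ × 0.924 × (1429)⁴ = 0.88 × 5.67×10⁻⁸ × 0.924 × 4.17×10^12.
P = 1.92×10^5 W.

P ≈ 1.92×10^5 W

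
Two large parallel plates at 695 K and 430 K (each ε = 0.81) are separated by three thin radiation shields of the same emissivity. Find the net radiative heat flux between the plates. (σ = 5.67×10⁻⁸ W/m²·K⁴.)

q ≈ 1920 W/m²

Each of the 4 gaps contributes resistance (2/ε − 1) = 2/0.81 − 1 = 1.469; total = 5.877.
q = σ(T₁⁴ − T₂⁴) / 5.877 = 5.67×10⁻⁸ × 1.99×10^11 / 5.877 = 1920 W/m².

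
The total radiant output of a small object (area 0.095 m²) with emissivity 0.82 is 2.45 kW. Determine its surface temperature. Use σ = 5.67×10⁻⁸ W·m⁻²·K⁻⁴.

From P = εσAT⁴, T = (P / εσA)^(1/4) = (2450 / (0.82 × 5.67×10⁻⁸ × 0.0950))^(1/4).
T = (5.55×10^11)^(1/4) = 863 K.

T ≈ 863 K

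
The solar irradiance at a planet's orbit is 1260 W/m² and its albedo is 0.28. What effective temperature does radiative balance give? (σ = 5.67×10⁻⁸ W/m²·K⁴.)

T ≈ 251 K

Power absorbed = (1−a)S·πR²; power emitted = 4πR²σT⁴. Equating and cancelling πR²:
T = ((1−a)S / 4σ)^(1/4) = (907 / (4 × 5.67×10⁻⁸))^(1/4) = (4.00×10^9)^(1/4).
T = 251 K.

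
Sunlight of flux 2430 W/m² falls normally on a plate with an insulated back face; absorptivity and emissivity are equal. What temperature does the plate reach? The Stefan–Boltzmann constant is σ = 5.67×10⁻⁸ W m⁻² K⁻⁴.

Absorbed flux αS = emitted flux εσT⁴ (one radiating face); with α = ε, T = (S/σ)^(1/4).
T = (2430 / 5.67×10⁻⁸)^(1/4) = (4.29×10^10)^(1/4).
T = 455 K.

T ≈ 455 K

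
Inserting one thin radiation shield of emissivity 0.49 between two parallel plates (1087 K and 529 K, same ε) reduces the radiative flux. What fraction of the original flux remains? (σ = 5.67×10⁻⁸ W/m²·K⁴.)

With N identical shields there are N+1 = 2 gaps in series, each with the same radiative resistance, so the flux falls to 1/(N+1) of its unshielded value.

ratio ≈ 0.500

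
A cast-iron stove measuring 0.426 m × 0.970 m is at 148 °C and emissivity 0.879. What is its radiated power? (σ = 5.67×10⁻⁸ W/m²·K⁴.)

A = 0.426 × 0.970 = 0.413 m².
148 °C = 421 K.
Stefan–Boltzmann: P = εσAT⁴ = 0.879 × 5.67×10⁻⁸ × 0.413 × (421)⁴ = 0.879 × 5.67×10⁻⁸ × 0.413 × 3.14×10^10.
P = 647 W.

P ≈ 647 W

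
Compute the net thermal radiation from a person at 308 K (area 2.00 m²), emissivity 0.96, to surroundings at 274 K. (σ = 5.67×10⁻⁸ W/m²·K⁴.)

Q ≈ 366 W

Q = εσA(T⁴ − T_s⁴). T⁴ − T_s⁴ = (308)⁴ − (274)⁴ = 9.00×10^9 − 5.64×10^9 = 3.36×10^9 K⁴.
Q = 0.96 × 5.67×10⁻⁸ × 2.00 × 3.36×10^9 = 366 W.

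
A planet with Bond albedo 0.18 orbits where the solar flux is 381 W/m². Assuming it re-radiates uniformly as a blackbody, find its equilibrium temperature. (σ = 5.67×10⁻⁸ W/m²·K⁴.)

Power absorbed = (1−a)S·πR²; power emitted = 4πR²σT⁴. Equating and cancelling πR²:
T = ((1−a)S / 4σ)^(1/4) = (312 / (4 × 5.67×10⁻⁸))^(1/4) = (1.38×10^9)^(1/4).
T = 193 K.

T ≈ 193 K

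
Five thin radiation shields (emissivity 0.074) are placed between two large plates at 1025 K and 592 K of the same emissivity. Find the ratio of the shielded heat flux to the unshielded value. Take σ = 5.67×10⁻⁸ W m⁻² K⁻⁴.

ratio ≈ 0.167

With N identical shields there are N+1 = 6 gaps in series, each with the same radiative resistance, so the flux falls to 1/(N+1) of its unshielded value.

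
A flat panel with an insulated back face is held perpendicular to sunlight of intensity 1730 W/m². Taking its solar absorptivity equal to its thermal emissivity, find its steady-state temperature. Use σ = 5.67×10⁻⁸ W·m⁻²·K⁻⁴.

T ≈ 418 K

Absorbed flux αS = emitted flux εσT⁴ (one radiating face); with α = ε, T = (S/σ)^(1/4).
T = (1730 / 5.67×10⁻⁸)^(1/4) = (3.05×10^10)^(1/4).
T = 418 K.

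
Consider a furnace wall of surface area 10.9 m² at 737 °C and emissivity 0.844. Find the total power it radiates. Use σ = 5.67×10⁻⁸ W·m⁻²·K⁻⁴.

737 °C = 1010 K.
Stefan–Boltzmann: P = εσAT⁴ = 0.844 × 5.67×10⁻⁸ × 10.9 × (1010)⁴ = 0.844 × 5.67×10⁻⁸ × 10.9 × 1.04×10^12.
P = 5.43×10^5 W.

P ≈ 5.43×10^5 W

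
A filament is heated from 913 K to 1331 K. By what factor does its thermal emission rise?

P ∝ T⁴, so the ratio is (1331/913)⁴ = (1.458)⁴ = 4.52.

ratio ≈ 4.52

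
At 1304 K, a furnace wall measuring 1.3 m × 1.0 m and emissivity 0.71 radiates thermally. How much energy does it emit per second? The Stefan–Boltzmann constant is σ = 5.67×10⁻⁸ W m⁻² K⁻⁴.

P ≈ 1.51×10^5 W

A = 1.3 × 1.0 = 1.30 m².
P = εσAT⁴ = 0.71 × 5.67×10⁻⁸ × 1.30 × (1304)⁴ = 0.71 × 5.67×10⁻⁸ × 1.30 × 2.89×10^12.
P = 1.51×10^5 W.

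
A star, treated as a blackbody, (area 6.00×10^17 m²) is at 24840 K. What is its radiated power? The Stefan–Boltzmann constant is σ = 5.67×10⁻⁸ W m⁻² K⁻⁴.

P ≈ 1.30×10^28 W

P = σAT⁴ = 5.67×10⁻⁸ × 6.00×10^17 × (24840)⁴ = 5.67×10⁻⁸ × 6.00×10^17 × 3.81×10^17.
P = 1.30×10^28 W.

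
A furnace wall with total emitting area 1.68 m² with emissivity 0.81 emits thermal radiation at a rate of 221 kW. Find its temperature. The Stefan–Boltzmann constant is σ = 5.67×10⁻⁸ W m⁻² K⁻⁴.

From P = εσAT⁴, T = (P / εσA)^(1/4) = (2.21×10^5 / (0.81 × 5.67×10⁻⁸ × 1.68))^(1/4).
T = (2.86×10^12)^(1/4) = 1300 K.

T ≈ 1300 K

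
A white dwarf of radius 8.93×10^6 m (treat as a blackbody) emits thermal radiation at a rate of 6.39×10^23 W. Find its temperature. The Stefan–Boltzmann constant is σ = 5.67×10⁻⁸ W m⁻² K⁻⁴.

A = 4πr² = 4π × (8.93×10^6)² = 1.00×10^15 m².
From P = σAT⁴, T = (P / σA)^(1/4) = (6.39×10^23 / (5.67×10⁻⁸ × 1.00×10^15))^(1/4).
T = (1.12×10^16)^(1/4) = 10300 K.

T ≈ 10300 K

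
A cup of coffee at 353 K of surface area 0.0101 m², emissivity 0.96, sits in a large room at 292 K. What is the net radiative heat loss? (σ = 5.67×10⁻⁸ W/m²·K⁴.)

Q ≈ 4.54 W

Q = εσA(T⁴ − T_s⁴). T⁴ − T_s⁴ = (353)⁴ − (292)⁴ = 1.55×10^10 − 7.27×10^9 = 8.26×10^9 K⁴.
Q = 0.96 × 5.67×10⁻⁸ × 0.0101 × 8.26×10^9 = 4.54 W.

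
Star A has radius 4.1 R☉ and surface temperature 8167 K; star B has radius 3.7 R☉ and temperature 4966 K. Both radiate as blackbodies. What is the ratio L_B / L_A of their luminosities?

L_B/L_A ≈ 0.111

L = 4πR²σT⁴ ∝ R²T⁴, so L_B/L_A = (3.7/4.1)² × (4966/8167)⁴ = 0.814 × 0.137 = 0.111.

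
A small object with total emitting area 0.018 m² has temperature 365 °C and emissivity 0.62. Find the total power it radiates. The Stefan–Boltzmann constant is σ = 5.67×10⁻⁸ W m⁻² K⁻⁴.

365 °C = 638 K.
Stefan–Boltzmann: P = εσAT⁴ = 0.62 × 5.67×10⁻⁸ × 0.0180 × (638)⁴ = 0.62 × 5.67×10⁻⁸ × 0.0180 × 1.66×10^11.
P = 105 W.

P ≈ 105 W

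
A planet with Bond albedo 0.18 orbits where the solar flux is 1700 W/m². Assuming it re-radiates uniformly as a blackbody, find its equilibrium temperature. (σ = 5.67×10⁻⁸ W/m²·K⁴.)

Power absorbed = (1−a)S·πR²; power emitted = 4πR²σT⁴. Equating and cancelling πR²:
T = ((1−a)S / 4σ)^(1/4) = (1390 / (4 × 5.67×10⁻⁸))^(1/4) = (6.15×10^9)^(1/4).
T = 280 K.

T ≈ 280 K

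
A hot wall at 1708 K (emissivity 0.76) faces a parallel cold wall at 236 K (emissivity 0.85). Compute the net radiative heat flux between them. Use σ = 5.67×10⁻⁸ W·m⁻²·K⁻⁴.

q ≈ 3.23×10^5 W/m²

For two large parallel gray plates, q = σ(T₁⁴ − T₂⁴) / (1/ε₁ + 1/ε₂ − 1).
1/ε₁ + 1/ε₂ − 1 = 1/0.76 + 1/0.85 − 1 = 1.492.
T₁⁴ − T₂⁴ = 8.51×10^12 − 3.10×10^9 = 8.51×10^12 K⁴.
q = 5.67×10⁻⁸ × 8.51×10^12 / 1.492 = 3.23×10^5 W/m².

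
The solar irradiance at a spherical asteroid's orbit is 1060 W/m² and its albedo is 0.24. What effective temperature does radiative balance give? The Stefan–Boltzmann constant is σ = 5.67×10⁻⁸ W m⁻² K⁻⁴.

Power absorbed = (1−a)S·πR²; power emitted = 4πR²σT⁴. Equating and cancelling πR²:
T = ((1−a)S / 4σ)^(1/4) = (806 / (4 × 5.67×10⁻⁸))^(1/4) = (3.55×10^9)^(1/4).
T = 244 K.

T ≈ 244 K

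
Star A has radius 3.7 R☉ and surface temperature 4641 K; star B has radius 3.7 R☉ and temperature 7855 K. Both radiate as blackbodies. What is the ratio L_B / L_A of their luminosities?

L_B/L_A ≈ 8.21

L = 4πR²σT⁴ ∝ R²T⁴, so L_B/L_A = (3.7/3.7)² × (7855/4641)⁴ = 1.00 × 8.21 = 8.21.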